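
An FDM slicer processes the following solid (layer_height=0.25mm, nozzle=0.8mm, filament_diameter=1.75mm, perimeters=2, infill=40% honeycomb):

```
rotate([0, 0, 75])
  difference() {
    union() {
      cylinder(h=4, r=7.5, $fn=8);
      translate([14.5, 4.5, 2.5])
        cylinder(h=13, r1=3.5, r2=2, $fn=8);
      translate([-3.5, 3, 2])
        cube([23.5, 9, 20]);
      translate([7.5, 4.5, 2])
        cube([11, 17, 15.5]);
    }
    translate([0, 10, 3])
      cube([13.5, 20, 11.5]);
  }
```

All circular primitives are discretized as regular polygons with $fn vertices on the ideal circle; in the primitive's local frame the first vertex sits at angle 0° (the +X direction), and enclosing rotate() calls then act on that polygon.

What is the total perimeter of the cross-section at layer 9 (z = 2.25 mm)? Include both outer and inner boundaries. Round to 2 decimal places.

At z = 2.25 mm: the r=7.5 cylinder gives a regular 8-gon of circumradius 7.5 (constant along its height) (perimeter = 2·8·7.500·sin(180°/8) = 45.92 mm); the cone at (14.5, 4.5) does not reach this height (z outside [2.5, 15.5]); the cube at (-3.5, 3) is present — its section is the full 23.5×9 rectangle (perimeter 65.00 mm); the cube at (7.5, 4.5) (footprint 11×17) is included at this height (perimeter 56.00 mm); Merging all regions: the regions partially overlap (shared area 114.85 mm²), so the edge portions inside another operand are dropped and the merged outline is re-measured after clipping — boundary = 105.09 mm; the cube at (0, 10) is not intersected at this z (z outside [3, 14.5]); Subtracting the remaining from the first: none of the subtracted shapes is present at this height, so that combined region is unchanged — boundary = 105.09 mm; (rotated 75° about Z; rotation is an isometry so areas/perimeters/island counts are preserved). Overall, the cross-section is a single solid region. Total boundary length (outer) = 105.09 mm.

105.09 mm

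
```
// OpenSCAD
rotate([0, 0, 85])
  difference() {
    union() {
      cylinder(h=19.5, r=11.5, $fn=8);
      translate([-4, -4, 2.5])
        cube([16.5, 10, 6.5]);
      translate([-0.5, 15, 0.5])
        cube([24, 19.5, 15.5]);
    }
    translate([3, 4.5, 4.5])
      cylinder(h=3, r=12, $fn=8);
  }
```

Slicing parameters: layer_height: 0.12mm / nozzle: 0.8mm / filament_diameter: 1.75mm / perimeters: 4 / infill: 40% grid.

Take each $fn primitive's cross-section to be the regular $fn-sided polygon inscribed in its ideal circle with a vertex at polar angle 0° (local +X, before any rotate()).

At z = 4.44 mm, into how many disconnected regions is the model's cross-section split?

2

At z = 4.44 mm: the cylinder: section is a regular 8-gon, circumradius r=11.5; the cube at (-4, -4) is present — its section is the full 16.5×10 rectangle; the 24×19.5 cube at (-0.5, 15) contributes its full rectangle; Merging all regions: the regions partially overlap (shared area 144.23 mm²), so overlapping operands fuse into one piece — 2 connected regions; the cylinder at (3, 4.5) is absent (z outside [4.5, 7.5]); After the difference (first − rest): none of the subtracted shapes is present at this height, so the result so far is unchanged — 2 connected regions; (whole slice rotated 85° about Z — lengths, areas and connectivity unchanged). The result has 2 disconnected regions.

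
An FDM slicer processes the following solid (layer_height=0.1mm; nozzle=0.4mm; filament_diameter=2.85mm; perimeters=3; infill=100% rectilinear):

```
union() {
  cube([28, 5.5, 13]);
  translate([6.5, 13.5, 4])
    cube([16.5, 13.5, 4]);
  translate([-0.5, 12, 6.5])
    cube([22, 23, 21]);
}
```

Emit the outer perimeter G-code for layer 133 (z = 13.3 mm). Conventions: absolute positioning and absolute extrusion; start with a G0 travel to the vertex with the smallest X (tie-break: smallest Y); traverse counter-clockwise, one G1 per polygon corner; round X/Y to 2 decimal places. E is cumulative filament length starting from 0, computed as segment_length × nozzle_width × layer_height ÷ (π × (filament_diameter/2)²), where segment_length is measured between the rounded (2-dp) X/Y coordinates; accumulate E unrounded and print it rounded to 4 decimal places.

At z = 13.3 mm: the cube does not reach this height (z outside [0, 13]); the cube at (6.5, 13.5) does not reach this height (z outside [4, 8]); the 22×23 cube at (-0.5, 12) contributes its full rectangle; Merging all regions: only the 22×23 cube at (-0.5, 12) is present, so the union is just that shape — 1 connected region. The outline is a single polygon with 4 vertices. Extrusion per mm of travel: 0.4 × 0.1 / (π × 1.425²) = 0.006270. Accumulating E over each segment gives final E = 0.5643.

G0 X-0.50 Y12.00 Z13.30
G1 X21.50 Y12.00 E0.1379
G1 X21.50 Y35.00 E0.2822
G1 X-0.50 Y35.00 E0.4201
G1 X-0.50 Y12.00 E0.5643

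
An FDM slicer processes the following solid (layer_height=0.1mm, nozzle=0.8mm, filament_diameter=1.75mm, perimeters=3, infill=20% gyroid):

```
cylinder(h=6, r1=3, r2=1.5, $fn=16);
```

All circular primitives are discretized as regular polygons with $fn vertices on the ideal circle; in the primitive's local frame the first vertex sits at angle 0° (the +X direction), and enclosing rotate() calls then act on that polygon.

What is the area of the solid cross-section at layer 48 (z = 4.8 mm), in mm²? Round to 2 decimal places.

9.92 mm²

At z = 4.8 mm: the cone contributes a regular 16-gon of circumradius 1.800 (interpolated between r1=3 and r2=1.5 at t=0.800) (area = (16/2)·1.800²·sin(360°/16) = 9.92 mm²). Overall, the cross-section is a single solid region. Net area = 9.92 mm².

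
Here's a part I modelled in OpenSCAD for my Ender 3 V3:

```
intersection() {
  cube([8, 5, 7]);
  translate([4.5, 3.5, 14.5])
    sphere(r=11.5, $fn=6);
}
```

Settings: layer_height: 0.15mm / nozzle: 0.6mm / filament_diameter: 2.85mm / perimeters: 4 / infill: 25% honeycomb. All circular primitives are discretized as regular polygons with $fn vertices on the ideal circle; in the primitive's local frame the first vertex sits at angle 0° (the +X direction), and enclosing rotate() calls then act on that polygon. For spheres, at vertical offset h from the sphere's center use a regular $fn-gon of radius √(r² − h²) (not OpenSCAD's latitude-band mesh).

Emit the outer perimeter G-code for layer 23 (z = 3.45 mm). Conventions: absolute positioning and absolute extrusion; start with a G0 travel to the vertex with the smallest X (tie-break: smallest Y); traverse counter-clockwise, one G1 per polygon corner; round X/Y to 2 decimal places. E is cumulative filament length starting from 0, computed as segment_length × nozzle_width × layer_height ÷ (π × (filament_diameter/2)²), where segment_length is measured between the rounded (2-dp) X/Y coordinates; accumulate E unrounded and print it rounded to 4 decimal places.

At z = 3.45 mm: the 8×5 cube contributes its full rectangle; the r=11.5 sphere at (4.5, 3.5) slices to a regular 6-gon of circumradius 3.186 (√(r²−h²) with h=11.05 from center); Taking the intersection: the r=11.5 sphere at (4.5, 3.5) partially overlaps the 8×5 cube; clipping to the common part keeps 21.44 mm² — 1 connected region. The outline is a single polygon with 6 vertices. Extrusion per mm of travel: 0.6 × 0.15 / (π × 1.425²) = 0.014108. Accumulating E over each segment gives final E = 0.2493.

G0 X1.31 Y3.50 Z3.45
G1 X2.91 Y0.74 E0.0450
G1 X6.09 Y0.74 E0.0899
G1 X7.69 Y3.50 E0.1349
G1 X6.82 Y5.00 E0.1593
G1 X2.18 Y5.00 E0.2248
G1 X1.31 Y3.50 E0.2493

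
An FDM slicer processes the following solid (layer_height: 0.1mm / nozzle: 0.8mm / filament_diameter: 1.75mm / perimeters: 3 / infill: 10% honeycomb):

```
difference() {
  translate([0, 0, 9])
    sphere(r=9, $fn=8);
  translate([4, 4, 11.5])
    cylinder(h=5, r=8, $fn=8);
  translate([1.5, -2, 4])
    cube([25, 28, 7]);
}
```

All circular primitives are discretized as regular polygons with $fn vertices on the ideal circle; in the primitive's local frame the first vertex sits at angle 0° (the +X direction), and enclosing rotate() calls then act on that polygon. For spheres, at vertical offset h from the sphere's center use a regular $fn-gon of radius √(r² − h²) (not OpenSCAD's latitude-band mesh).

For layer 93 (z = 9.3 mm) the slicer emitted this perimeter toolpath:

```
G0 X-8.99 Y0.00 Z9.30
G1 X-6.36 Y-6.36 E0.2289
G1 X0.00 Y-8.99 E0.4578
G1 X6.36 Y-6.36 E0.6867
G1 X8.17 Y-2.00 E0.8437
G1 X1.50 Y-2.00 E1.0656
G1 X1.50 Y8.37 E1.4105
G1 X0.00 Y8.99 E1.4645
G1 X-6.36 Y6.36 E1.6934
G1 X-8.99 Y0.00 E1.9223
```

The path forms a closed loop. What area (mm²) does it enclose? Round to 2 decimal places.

Apply the shoelace formula to the sequence of (X, Y) vertices; enclosed area = 170.41 mm².

170.41 mm²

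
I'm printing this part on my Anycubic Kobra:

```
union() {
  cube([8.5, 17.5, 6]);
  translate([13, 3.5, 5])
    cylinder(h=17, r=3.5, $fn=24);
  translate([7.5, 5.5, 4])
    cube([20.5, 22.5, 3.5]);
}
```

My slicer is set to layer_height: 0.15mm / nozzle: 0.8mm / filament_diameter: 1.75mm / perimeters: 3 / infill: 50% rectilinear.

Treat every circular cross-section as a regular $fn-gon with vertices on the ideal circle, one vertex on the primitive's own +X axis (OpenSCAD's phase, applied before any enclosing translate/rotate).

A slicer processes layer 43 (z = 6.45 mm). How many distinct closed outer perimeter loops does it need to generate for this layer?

1

At z = 6.45 mm: the cube does not reach this height (z outside [0, 6]); the r=3.5 cylinder at (13, 3.5) contributes a regular 24-gon of circumradius 3.5; the cube at (7.5, 5.5) (footprint 20.5×22.5) is included at this height; Merging all regions: the regions partially overlap (shared area 5.91 mm²), so overlapping operands fuse into one piece — 1 connected region. The result has 1 disconnected region.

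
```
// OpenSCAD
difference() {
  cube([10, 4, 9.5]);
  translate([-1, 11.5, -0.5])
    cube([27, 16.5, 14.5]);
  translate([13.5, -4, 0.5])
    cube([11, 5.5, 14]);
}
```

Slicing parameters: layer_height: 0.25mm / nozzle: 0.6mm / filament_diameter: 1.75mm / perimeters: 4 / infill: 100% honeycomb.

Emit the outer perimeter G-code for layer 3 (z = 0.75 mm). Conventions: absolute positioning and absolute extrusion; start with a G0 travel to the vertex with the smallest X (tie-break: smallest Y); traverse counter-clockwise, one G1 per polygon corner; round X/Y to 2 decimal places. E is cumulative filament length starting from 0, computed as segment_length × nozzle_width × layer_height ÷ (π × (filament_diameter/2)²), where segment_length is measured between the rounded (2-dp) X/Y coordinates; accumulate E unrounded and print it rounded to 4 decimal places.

At z = 0.75 mm: the cube is present — its section is the full 10×4 rectangle; the 27×16.5 cube at (-1, 11.5) contributes its full rectangle; the cube at (13.5, -4) (footprint 11×5.5) is included at this height; Subtracting the remaining from the first: starting from the 10×4 cube, the 27×16.5 cube at (-1, 11.5) misses the remaining region (no effect); the 11×5.5 cube at (13.5, -4) misses the remaining region (no effect) — 1 connected region. The outline is a single polygon with 4 vertices. Extrusion per mm of travel: 0.6 × 0.25 / (π × 0.875²) = 0.062363. Accumulating E over each segment gives final E = 1.7462.

G0 X0.00 Y0.00 Z0.75
G1 X10.00 Y0.00 E0.6236
G1 X10.00 Y4.00 E0.8731
G1 X0.00 Y4.00 E1.4967
G1 X0.00 Y0.00 E1.7462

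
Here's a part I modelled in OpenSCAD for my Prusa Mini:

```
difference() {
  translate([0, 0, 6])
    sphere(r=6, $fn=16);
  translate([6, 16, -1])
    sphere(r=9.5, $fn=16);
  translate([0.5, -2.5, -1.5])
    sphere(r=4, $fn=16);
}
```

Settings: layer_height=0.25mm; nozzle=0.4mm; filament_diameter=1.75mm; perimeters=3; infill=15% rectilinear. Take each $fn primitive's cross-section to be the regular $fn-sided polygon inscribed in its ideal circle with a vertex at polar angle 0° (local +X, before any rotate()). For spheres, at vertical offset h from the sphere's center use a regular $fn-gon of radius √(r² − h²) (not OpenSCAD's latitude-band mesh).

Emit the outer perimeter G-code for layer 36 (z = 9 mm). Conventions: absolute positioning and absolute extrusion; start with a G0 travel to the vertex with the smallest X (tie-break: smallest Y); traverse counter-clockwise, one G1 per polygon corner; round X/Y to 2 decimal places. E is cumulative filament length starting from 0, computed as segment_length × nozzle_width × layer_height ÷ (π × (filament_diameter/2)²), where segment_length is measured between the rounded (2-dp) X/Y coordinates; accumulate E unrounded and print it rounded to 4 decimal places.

At z = 9 mm: the r=6 sphere contributes a regular 16-gon of circumradius √(6²−3²) = 5.196; the sphere at (6, 16) is absent (|z−center|=10.000 > r=9.5); the sphere at (0.5, -2.5) is not intersected at this z (|z−center|=10.500 > r=4); Subtracting the remaining from the first: none of the subtracted shapes is present at this height, so the r=6 sphere is unchanged — 1 connected region. The outline is a single polygon with 16 vertices. Extrusion per mm of travel: 0.4 × 0.25 / (π × 0.875²) = 0.041575. Accumulating E over each segment gives final E = 1.3485.

G0 X-5.20 Y0.00 Z9.00
G1 X-4.80 Y-1.99 E0.0844
G1 X-3.67 Y-3.67 E0.1686
G1 X-1.99 Y-4.80 E0.2527
G1 X0.00 Y-5.20 E0.3371
G1 X1.99 Y-4.80 E0.4215
G1 X3.67 Y-3.67 E0.5057
G1 X4.80 Y-1.99 E0.5899
G1 X5.20 Y0.00 E0.6743
G1 X4.80 Y1.99 E0.7587
G1 X3.67 Y3.67 E0.8428
G1 X1.99 Y4.80 E0.9270
G1 X0.00 Y5.20 E1.0114
G1 X-1.99 Y4.80 E1.0958
G1 X-3.67 Y3.67 E1.1800
G1 X-4.80 Y1.99 E1.2641
G1 X-5.20 Y0.00 E1.3485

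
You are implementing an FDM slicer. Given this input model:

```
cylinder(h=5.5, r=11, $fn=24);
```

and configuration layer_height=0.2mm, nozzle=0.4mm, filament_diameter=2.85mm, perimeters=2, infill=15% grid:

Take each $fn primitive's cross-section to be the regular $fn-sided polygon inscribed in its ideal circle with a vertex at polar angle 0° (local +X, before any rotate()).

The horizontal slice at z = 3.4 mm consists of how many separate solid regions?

At z = 3.4 mm: the cylinder: section is a regular 24-gon, circumradius r=11. The result has 1 disconnected region.

1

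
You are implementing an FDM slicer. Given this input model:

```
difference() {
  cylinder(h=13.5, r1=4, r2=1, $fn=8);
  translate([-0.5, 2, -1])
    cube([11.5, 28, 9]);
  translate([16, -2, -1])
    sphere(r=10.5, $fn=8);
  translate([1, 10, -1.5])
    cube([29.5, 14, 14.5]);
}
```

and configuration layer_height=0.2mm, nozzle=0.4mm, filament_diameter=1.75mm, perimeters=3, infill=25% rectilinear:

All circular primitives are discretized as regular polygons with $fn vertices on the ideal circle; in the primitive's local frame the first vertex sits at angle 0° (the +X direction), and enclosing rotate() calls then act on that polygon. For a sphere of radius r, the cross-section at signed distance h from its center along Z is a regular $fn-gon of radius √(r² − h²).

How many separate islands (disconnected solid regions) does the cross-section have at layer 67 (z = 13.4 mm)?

1

At z = 13.4 mm: the cone (r1=4→r2=1) has section circumradius 1.022 here — a regular 8-gon; the cube at (-0.5, 2) is absent (z outside [-1, 8]); the sphere at (16, -2) is absent (|z−center|=14.400 > r=10.5); the cube at (1, 10) does not reach this height (z outside [-1.5, 13]); Taking the first minus the rest: none of the subtracted shapes is present at this height, so the cone is unchanged — 1 connected region. Overall, the cross-section is a single solid region. Island count = 1.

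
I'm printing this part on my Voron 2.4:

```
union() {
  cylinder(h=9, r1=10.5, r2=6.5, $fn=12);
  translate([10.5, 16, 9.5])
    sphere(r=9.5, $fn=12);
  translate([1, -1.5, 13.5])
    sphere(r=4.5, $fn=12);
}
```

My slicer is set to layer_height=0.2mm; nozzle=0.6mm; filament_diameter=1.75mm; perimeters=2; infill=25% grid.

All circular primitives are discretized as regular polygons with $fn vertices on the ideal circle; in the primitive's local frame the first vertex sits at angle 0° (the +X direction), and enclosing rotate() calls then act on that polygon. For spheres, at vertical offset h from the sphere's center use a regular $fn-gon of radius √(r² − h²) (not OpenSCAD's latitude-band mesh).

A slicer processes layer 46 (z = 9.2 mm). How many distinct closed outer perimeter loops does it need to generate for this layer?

At z = 9.2 mm: the cone is absent (z outside [0, 9]); the sphere at (10.5, 16): section is a regular 12-gon, circumradius = √(r²−h²) = √(9.5²−0.3²) = 9.495; the r=4.5 sphere at (1, -1.5) slices to a regular 12-gon of circumradius 1.327 (√(r²−h²) with h=4.3 from center); Merging all regions: the 2 present regions are separate (no shared area or edge), so areas and boundary lengths simply add and each stays a separate island — 2 connected regions. The result has 2 disconnected regions.

2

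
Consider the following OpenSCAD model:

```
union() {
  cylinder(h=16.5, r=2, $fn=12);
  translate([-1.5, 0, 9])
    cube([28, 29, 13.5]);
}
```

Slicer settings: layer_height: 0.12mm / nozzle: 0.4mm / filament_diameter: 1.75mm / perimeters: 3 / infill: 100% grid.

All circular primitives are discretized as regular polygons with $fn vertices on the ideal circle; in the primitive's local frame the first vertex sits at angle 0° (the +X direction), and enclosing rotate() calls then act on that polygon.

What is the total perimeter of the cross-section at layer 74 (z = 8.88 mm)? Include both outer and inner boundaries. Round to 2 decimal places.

At z = 8.88 mm: the r=2 cylinder gives a regular 12-gon of circumradius 2 (constant along its height) (perimeter = 2·12·2.000·sin(180°/12) = 12.42 mm); the cube at (-1.5, 0) does not reach this height (z outside [9, 22.5]); Merging all regions: only the r=2 cylinder is present, so the union is just that shape — boundary = 12.42 mm. Overall, the cross-section is a single solid region. Total boundary length (outer) = 12.42 mm.

12.42 mm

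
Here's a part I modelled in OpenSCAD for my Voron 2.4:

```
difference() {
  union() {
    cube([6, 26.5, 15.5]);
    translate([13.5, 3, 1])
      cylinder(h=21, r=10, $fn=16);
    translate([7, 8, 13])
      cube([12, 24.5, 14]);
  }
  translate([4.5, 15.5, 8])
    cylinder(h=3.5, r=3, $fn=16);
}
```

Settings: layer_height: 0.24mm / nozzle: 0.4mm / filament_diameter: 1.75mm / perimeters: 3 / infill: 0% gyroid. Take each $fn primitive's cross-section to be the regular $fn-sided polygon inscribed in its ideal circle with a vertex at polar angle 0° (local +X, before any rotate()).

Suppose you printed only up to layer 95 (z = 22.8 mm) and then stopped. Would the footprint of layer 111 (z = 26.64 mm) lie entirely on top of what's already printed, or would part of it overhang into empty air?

Compare the two slices. At z = 22.8: the cube is absent (z outside [0, 15.5]); the cylinder at (13.5, 3) is absent (z outside [1, 22]); the 12×24.5 cube at (7, 8) contributes its full rectangle (area 294.00 mm²); Combining (union): only the 12×24.5 cube at (7, 8) is present, so the union is just that shape — area = 294.00 mm²; the cylinder at (4.5, 15.5) is absent (z outside [8, 11.5]); Taking the first minus the rest: none of the subtracted shapes is present at this height, so that combined region is unchanged — area = 294.00 mm². At z = 26.64: the cube is not intersected at this z (z outside [0, 15.5]); the cylinder at (13.5, 3) does not reach this height (z outside [1, 22]); the cube at (7, 8) (footprint 12×24.5) is included at this height (area 294.00 mm²); Merging all regions: only the 12×24.5 cube at (7, 8) is present, so the union is just that shape — area = 294.00 mm²; the cylinder at (4.5, 15.5) does not reach this height (z outside [8, 11.5]); Subtracting the remaining from the first: none of the subtracted shapes is present at this height, so the result so far is unchanged — area = 294.00 mm². Checking containment: the cross-section at z = 26.64 is a subset of the cross-section at z = 22.8.

entirely on top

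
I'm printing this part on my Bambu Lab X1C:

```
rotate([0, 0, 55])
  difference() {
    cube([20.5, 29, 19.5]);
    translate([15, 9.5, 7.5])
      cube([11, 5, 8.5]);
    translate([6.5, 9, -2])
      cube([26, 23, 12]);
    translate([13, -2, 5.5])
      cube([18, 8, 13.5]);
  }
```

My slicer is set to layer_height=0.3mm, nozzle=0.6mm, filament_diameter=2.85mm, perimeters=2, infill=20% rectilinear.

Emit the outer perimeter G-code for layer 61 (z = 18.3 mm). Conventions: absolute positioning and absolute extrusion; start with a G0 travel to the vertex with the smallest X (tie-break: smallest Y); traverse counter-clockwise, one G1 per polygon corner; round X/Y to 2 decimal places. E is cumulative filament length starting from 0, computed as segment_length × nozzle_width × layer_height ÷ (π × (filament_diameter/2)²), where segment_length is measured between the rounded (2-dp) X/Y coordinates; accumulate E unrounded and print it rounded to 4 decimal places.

At z = 18.3 mm: the 20.5×29 cube contributes its full rectangle; the cube at (15, 9.5) does not reach this height (z outside [7.5, 16]); the cube at (6.5, 9) is absent (z outside [-2, 10]); the cube at (13, -2) is present — its section is the full 18×8 rectangle; Taking the first minus the rest: starting from the 20.5×29 cube, the 18×8 cube at (13, -2) partially overlaps it — only the 45.00 mm² overlap (of its 144.00 mm²) is removed, clipping the outline — 1 connected region; (whole slice rotated 55° about Z — lengths, areas and connectivity unchanged). The outline is a single polygon with 6 vertices. Extrusion per mm of travel: 0.6 × 0.3 / (π × 1.425²) = 0.028216. Accumulating E over each segment gives final E = 2.7938.

G0 X-23.76 Y16.63 Z18.30
G1 X0.00 Y0.00 E0.8183
G1 X7.46 Y10.65 E1.1852
G1 X2.54 Y14.09 E1.3546
G1 X6.84 Y20.23 E1.5661
G1 X-12.00 Y33.43 E2.2152
G1 X-23.76 Y16.63 E2.7938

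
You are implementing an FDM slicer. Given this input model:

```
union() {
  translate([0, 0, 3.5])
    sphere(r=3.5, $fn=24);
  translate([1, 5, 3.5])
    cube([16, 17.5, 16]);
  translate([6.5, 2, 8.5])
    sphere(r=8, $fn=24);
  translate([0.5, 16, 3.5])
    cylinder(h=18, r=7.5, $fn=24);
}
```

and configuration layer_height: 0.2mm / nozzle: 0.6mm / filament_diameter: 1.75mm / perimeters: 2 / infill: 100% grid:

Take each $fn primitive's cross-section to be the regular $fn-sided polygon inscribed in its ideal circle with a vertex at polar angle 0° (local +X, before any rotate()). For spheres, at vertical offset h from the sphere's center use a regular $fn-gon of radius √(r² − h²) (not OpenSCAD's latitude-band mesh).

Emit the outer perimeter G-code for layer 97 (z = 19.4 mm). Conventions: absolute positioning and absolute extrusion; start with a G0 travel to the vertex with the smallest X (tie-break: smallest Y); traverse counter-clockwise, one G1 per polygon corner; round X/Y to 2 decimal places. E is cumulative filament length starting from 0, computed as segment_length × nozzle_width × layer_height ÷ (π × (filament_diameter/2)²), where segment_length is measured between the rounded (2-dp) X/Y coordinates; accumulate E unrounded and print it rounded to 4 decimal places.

G0 X-7.00 Y16.00 Z19.40
G1 X-6.74 Y14.06 E0.0977
G1 X-6.00 Y12.25 E0.1952
G1 X-4.80 Y10.70 E0.2930
G1 X-3.25 Y9.50 E0.3908
G1 X-1.44 Y8.76 E0.4884
G1 X0.50 Y8.50 E0.5860
G1 X1.00 Y8.57 E0.6112
G1 X1.00 Y5.00 E0.7893
G1 X17.00 Y5.00 E1.5876
G1 X17.00 Y22.50 E2.4606
G1 X4.24 Y22.50 E3.0972
G1 X2.44 Y23.24 E3.1943
G1 X0.50 Y23.50 E3.2920
G1 X-1.44 Y23.24 E3.3896
G1 X-3.25 Y22.50 E3.4872
G1 X-4.80 Y21.30 E3.5850
G1 X-6.00 Y19.75 E3.6828
G1 X-6.74 Y17.94 E3.7803
G1 X-7.00 Y16.00 E3.8780

At z = 19.4 mm: the sphere is not intersected at this z (|z−center|=15.900 > r=3.5); the 16×17.5 cube at (1, 5) contributes its full rectangle; the sphere at (6.5, 2) is not intersected at this z (|z−center|=10.900 > r=8); the r=7.5 cylinder at (0.5, 16) contributes a regular 24-gon of circumradius 7.5; Combining (union): the regions partially overlap (shared area 78.01 mm²), so overlapping operands fuse into one piece — 1 connected region. The outline is a single polygon with 19 vertices. Extrusion per mm of travel: 0.6 × 0.2 / (π × 0.875²) = 0.049890. Accumulating E over each segment gives final E = 3.8780.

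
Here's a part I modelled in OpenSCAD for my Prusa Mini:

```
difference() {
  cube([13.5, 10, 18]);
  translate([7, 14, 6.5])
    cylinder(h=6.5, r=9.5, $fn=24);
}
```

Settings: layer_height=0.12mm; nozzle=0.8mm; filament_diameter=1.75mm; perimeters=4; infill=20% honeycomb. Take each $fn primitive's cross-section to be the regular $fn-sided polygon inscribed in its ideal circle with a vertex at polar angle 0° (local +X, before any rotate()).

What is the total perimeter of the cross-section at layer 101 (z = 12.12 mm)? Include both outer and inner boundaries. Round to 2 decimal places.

At z = 12.12 mm: the 13.5×10 cube contributes its full rectangle (perimeter 47.00 mm); the cylinder at (7, 14): section is a regular 24-gon, circumradius r=9.5 (perimeter = 2·24·9.500·sin(180°/24) = 59.52 mm); Taking the first minus the rest: starting from the 13.5×10 cube, the r=9.5 cylinder at (7, 14) partially overlaps it — only the 61.57 mm² overlap (of its 280.30 mm²) is removed, clipping the outline — boundary = 43.34 mm. Overall, the cross-section is a single solid region. Total boundary length (outer) = 43.34 mm.

43.34 mm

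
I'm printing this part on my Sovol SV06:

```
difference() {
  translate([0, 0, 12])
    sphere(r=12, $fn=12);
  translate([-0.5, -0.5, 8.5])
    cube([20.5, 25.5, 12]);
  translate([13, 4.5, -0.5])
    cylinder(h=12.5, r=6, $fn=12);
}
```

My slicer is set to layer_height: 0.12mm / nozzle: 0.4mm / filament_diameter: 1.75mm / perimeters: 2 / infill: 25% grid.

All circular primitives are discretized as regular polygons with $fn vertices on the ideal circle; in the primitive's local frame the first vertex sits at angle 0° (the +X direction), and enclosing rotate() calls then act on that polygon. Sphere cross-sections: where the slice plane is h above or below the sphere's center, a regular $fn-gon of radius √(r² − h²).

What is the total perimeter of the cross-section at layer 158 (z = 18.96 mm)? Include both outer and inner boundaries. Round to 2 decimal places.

64.79 mm

At z = 18.96 mm: the sphere: section is a regular 12-gon, circumradius = √(r²−h²) = √(12²−6.96²) = 9.775 (perimeter = 2·12·9.775·sin(180°/12) = 60.72 mm); the 20.5×25.5 cube at (-0.5, -0.5) contributes its full rectangle (perimeter 92.00 mm); the cylinder at (13, 4.5) is not intersected at this z (z outside [-0.5, 12]); Taking the first minus the rest: starting from the r=12 sphere, the 20.5×25.5 cube at (-0.5, -0.5) partially overlaps it — only the 81.63 mm² overlap (of its 522.75 mm²) is removed, clipping the outline — boundary = 64.79 mm. Overall, the cross-section is a single solid region. Total boundary length (outer) = 64.79 mm.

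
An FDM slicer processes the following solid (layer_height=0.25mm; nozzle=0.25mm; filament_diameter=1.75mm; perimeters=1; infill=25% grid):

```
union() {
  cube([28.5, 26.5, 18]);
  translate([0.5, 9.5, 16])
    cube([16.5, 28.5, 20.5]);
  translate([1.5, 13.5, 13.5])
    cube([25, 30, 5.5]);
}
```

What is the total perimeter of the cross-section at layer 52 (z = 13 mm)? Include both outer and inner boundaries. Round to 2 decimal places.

At z = 13 mm: the cube is present — its section is the full 28.5×26.5 rectangle (perimeter 110.00 mm); the cube at (0.5, 9.5) is absent (z outside [16, 36.5]); the cube at (1.5, 13.5) is not intersected at this z (z outside [13.5, 19]); Merging all regions: only the 28.5×26.5 cube is present, so the union is just that shape — boundary = 110.00 mm. Overall, the cross-section is a single solid region. Total boundary length (outer) = 110.00 mm.

110.00 mm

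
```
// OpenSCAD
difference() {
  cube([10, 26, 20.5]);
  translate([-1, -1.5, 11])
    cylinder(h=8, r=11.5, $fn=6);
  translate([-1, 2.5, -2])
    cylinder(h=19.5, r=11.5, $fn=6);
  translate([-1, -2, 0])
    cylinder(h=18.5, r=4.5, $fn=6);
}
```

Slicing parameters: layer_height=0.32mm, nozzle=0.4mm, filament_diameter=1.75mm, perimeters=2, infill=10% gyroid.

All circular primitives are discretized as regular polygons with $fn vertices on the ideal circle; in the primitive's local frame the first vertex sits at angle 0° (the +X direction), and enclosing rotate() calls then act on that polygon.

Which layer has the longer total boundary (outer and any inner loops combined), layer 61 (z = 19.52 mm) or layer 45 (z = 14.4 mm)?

layer 61 (z = 19.52 mm)

Layer 61 (z = 19.52): the 10×26 cube contributes its full rectangle (perimeter 72.00 mm); the cylinder at (-1, -1.5) is not intersected at this z (z outside [11, 19]); the cylinder at (-1, 2.5) does not reach this height (z outside [-2, 17.5]); the cylinder at (-1, -2) is absent (z outside [0, 18.5]); Subtracting the remaining from the first: none of the subtracted shapes is present at this height, so the 10×26 cube is unchanged — boundary = 72.00 mm. So its perimeter = 72.00 mm. Layer 45 (z = 14.4): the cube (footprint 10×26) is included at this height (perimeter 72.00 mm); the cylinder at (-1, -1.5): section is a regular 6-gon, circumradius r=11.5 (perimeter = 2·6·11.500·sin(180°/6) = 69.00 mm); the r=11.5 cylinder at (-1, 2.5) gives a regular 6-gon of circumradius 11.5 (constant along its height) (perimeter = 2·6·11.500·sin(180°/6) = 69.00 mm); the cylinder at (-1, -2): section is a regular 6-gon, circumradius r=4.5 (perimeter = 2·6·4.500·sin(180°/6) = 27.00 mm); Taking the first minus the rest: starting from the 10×26 cube, the r=11.5 cylinder at (-1, -1.5) partially overlaps it — only the 60.84 mm² overlap (of its 343.60 mm²) is removed, clipping the outline; the r=11.5 cylinder at (-1, 2.5) partially overlaps it — only the 39.26 mm² overlap (of its 343.60 mm²) is removed, clipping the outline; the r=4.5 cylinder at (-1, -2) misses the remaining region (no effect) — boundary = 65.31 mm. So its perimeter = 65.31 mm. Layer 61 is larger (72.00 vs 65.31 mm).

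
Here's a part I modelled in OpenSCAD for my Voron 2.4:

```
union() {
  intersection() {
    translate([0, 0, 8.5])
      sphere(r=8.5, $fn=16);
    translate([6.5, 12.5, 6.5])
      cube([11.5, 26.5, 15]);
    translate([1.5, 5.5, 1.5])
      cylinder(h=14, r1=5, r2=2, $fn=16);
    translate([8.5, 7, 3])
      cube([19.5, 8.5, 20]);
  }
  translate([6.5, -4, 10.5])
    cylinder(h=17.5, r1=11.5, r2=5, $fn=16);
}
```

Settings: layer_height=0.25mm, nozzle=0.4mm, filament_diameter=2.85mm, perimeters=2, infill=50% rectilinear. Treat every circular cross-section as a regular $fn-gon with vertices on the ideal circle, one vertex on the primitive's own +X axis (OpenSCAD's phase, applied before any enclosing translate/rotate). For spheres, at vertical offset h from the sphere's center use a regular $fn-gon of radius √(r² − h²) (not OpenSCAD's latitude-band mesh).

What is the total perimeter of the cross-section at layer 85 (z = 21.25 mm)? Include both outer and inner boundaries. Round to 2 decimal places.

46.87 mm

At z = 21.25 mm: the sphere is absent (|z−center|=12.750 > r=8.5); the cube at (6.5, 12.5) (footprint 11.5×26.5) is included at this height (perimeter 76.00 mm); the cone at (1.5, 5.5) is absent (z outside [1.5, 15.5]); the 19.5×8.5 cube at (8.5, 7) contributes its full rectangle (perimeter 56.00 mm); Taking the intersection: at least one operand is absent at this height, so nothing remains; the cone at (6.5, -4): at t=0.614 of its height the radius interpolates to r₁+(r₂−r₁)t = 7.507, giving a regular 16-gon of that circumradius (perimeter = 2·16·7.507·sin(180°/16) = 46.87 mm); Merging all regions: only the cone at (6.5, -4) is present, so the union is just that shape — boundary = 46.87 mm. Overall, the cross-section is a single solid region. Total boundary length (outer) = 46.87 mm.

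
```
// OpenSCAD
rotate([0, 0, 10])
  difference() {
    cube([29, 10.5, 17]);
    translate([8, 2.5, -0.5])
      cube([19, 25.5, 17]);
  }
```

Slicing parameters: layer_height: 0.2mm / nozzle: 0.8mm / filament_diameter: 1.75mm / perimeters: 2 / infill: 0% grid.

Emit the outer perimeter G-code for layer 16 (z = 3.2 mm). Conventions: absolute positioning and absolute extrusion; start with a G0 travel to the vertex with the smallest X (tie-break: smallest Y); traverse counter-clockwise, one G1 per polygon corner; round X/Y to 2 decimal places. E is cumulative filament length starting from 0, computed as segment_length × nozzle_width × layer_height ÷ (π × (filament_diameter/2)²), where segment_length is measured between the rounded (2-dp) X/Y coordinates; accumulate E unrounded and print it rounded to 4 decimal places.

G0 X-1.82 Y10.34 Z3.20
G1 X0.00 Y0.00 E0.6984
G1 X28.56 Y5.04 E2.6276
G1 X26.74 Y15.38 E3.3260
G1 X24.77 Y15.03 E3.4591
G1 X26.16 Y7.15 E3.9913
G1 X7.44 Y3.85 E5.2558
G1 X6.06 Y11.73 E5.7879
G1 X-1.82 Y10.34 E6.3202

At z = 3.2 mm: the cube is present — its section is the full 29×10.5 rectangle; the cube at (8, 2.5) is present — its section is the full 19×25.5 rectangle; Subtracting the remaining from the first: starting from the 29×10.5 cube, the 19×25.5 cube at (8, 2.5) partially overlaps it — only the 152.00 mm² overlap (of its 484.50 mm²) is removed, clipping the outline — 1 connected region; (rotated 10° about Z; rotation is an isometry so areas/perimeters/island counts are preserved). The outline is a single polygon with 8 vertices. Extrusion per mm of travel: 0.8 × 0.2 / (π × 0.875²) = 0.066520. Accumulating E over each segment gives final E = 6.3202.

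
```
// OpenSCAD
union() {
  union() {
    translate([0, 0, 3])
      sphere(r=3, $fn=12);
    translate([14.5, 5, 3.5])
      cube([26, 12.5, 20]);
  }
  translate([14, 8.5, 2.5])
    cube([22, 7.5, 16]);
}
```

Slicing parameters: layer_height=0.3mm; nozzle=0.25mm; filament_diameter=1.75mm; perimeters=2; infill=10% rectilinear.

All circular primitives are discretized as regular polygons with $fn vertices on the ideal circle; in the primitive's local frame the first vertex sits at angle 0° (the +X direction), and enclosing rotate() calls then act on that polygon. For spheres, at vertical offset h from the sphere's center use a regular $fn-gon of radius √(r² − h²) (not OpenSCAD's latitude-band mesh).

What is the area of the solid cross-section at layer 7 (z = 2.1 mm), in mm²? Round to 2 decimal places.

At z = 2.1 mm: the sphere: section is a regular 12-gon, circumradius = √(r²−h²) = √(3²−0.9²) = 2.862 (area = (12/2)·2.862²·sin(360°/12) = 24.57 mm²); the cube at (14.5, 5) is absent (z outside [3.5, 23.5]); Taking the union: only the r=3 sphere is present, so the union is just that shape — area = 24.57 mm²; the cube at (14, 8.5) is not intersected at this z (z outside [2.5, 18.5]); Merging all regions: only that combined region is present, so the union is just that shape — area = 24.57 mm². Overall, the cross-section is a single solid region. Net area = 24.57 mm².

24.57 mm²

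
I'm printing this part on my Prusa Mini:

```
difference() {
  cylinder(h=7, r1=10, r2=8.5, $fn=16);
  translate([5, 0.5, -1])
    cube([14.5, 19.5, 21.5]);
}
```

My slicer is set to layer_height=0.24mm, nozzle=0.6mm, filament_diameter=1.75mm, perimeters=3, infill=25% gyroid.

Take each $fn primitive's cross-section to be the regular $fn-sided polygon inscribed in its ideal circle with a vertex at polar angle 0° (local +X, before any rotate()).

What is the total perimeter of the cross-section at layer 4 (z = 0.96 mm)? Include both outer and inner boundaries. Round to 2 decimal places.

At z = 0.96 mm: the cone: at t=0.137 of its height the radius interpolates to r₁+(r₂−r₁)t = 9.794, giving a regular 16-gon of that circumradius (perimeter = 2·16·9.794·sin(180°/16) = 61.14 mm); the 14.5×19.5 cube at (5, 0.5) contributes its full rectangle (perimeter 68.00 mm); Taking the first minus the rest: starting from the cone, the 14.5×19.5 cube at (5, 0.5) partially overlaps it — only the 24.93 mm² overlap (of its 282.75 mm²) is removed, clipping the outline — boundary = 64.10 mm. Overall, the cross-section is a single solid region. Total boundary length (outer) = 64.10 mm.

64.10 mm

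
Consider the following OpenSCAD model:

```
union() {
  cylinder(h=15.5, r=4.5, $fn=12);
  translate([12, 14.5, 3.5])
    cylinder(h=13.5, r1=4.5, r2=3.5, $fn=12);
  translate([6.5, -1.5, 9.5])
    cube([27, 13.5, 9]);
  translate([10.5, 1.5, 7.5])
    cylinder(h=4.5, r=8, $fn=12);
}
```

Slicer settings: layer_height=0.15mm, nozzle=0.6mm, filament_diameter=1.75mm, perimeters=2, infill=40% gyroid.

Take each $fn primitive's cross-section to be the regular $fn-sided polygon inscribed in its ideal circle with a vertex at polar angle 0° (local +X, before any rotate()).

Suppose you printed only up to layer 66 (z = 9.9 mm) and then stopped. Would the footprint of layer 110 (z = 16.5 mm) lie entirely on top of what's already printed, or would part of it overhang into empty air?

Compare the two slices. At z = 9.9: the cylinder: section is a regular 12-gon, circumradius r=4.5 (area = (12/2)·4.500²·sin(360°/12) = 60.75 mm²); the cone at (12, 14.5) (r1=4.5→r2=3.5) has section circumradius 4.026 here — a regular 12-gon (area = (12/2)·4.026²·sin(360°/12) = 48.62 mm²); the 27×13.5 cube at (6.5, -1.5) contributes its full rectangle (area 364.50 mm²); the r=8 cylinder at (10.5, 1.5) gives a regular 12-gon of circumradius 8 (constant along its height) (area = (12/2)·8.000²·sin(360°/12) = 192.00 mm²); Taking the union: the regions partially overlap — summed areas 665.87 mm² minus the doubly-counted overlap 124.99 mm² gives 540.88 mm² — area = 540.88 mm². At z = 16.5: the cylinder is not intersected at this z (z outside [0, 15.5]); the cone at (12, 14.5): at t=0.963 of its height the radius interpolates to r₁+(r₂−r₁)t = 3.537, giving a regular 12-gon of that circumradius (area = (12/2)·3.537²·sin(360°/12) = 37.53 mm²); the cube at (6.5, -1.5) (footprint 27×13.5) is included at this height (area 364.50 mm²); the cylinder at (10.5, 1.5) does not reach this height (z outside [7.5, 12]); Merging all regions: the regions partially overlap — summed areas 402.03 mm² minus the doubly-counted overlap 3.15 mm² gives 398.88 mm² — area = 398.88 mm². Checking containment: the cross-section at z = 16.5 is a subset of the cross-section at z = 9.9.

entirely on top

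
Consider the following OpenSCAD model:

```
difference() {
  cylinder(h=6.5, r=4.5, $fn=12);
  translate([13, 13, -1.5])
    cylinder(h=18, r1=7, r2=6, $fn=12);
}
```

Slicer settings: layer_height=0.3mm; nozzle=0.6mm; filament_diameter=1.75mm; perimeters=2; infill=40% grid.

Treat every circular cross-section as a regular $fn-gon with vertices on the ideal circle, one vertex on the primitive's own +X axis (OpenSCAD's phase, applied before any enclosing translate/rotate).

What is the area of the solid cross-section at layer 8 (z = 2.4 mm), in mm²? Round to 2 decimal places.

60.75 mm²

At z = 2.4 mm: the r=4.5 cylinder contributes a regular 12-gon of circumradius 4.5 (area = (12/2)·4.500²·sin(360°/12) = 60.75 mm²); the cone at (13, 13): at t=0.217 of its height the radius interpolates to r₁+(r₂−r₁)t = 6.783, giving a regular 12-gon of that circumradius (area = (12/2)·6.783²·sin(360°/12) = 138.04 mm²); Subtracting the remaining from the first: starting from the r=4.5 cylinder (60.75 mm²), the cone at (13, 13) misses the remaining region (no effect) — area = 60.75 mm². Overall, the cross-section is a single solid region. Net area = 60.75 mm².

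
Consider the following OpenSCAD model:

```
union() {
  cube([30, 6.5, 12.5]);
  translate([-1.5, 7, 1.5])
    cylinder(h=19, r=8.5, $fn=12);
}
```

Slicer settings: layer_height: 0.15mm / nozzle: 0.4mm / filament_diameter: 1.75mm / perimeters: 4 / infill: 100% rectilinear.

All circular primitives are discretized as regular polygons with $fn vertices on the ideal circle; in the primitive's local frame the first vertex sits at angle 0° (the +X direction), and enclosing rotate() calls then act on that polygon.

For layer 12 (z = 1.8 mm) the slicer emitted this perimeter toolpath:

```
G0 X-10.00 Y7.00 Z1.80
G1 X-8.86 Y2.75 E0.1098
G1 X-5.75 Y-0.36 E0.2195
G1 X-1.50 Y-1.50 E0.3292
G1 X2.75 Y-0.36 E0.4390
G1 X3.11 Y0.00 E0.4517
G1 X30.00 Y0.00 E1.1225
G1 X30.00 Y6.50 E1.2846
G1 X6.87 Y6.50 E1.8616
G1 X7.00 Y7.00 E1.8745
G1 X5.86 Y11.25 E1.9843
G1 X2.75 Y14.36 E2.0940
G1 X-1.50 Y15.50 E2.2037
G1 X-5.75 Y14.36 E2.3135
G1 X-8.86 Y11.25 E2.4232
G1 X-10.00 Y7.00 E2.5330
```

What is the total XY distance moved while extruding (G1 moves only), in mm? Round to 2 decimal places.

101.54 mm

Sum the Euclidean lengths of each G1 segment: total = 101.54 mm.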